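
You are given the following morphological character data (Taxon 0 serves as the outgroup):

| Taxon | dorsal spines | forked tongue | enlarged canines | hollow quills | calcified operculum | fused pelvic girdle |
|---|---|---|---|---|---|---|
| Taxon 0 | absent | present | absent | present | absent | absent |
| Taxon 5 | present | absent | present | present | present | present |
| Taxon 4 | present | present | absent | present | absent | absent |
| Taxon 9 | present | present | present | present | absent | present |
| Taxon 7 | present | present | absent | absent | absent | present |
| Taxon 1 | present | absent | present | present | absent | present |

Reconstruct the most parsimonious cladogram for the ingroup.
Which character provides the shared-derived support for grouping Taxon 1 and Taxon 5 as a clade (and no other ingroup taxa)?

forked tongue

Character polarity is set by the outgroup: the derived state is whichever differs from the outgroup's state, so for forked tongue, hollow quills the derived state is 'absent', and for the remaining characters it is 'present'.
dorsal spines (derived state 'present') is shared by all ingroup taxa — unites the whole ingroup.
forked tongue (derived state 'absent') is shared by Taxon 1 and Taxon 5 — a synapomorphy uniting that clade.
enlarged canines (derived state 'present') is shared by Taxon 1, Taxon 5, and Taxon 9 — a synapomorphy uniting that clade.
hollow quills (derived state 'absent') is unique to Taxon 7 (autapomorphy; uninformative for grouping).
calcified operculum: derived state 'present' in Taxon 5 only — an autapomorphy, so it tells us nothing about relationships among taxa.
fused pelvic girdle (derived state 'present') is shared by Taxon 1, Taxon 5, Taxon 7, and Taxon 9 — a synapomorphy uniting that clade.
Most parsimonious ingroup topology: ((((Taxon 5,Taxon 1),Taxon 9),Taxon 7),Taxon 4).
The clade {Taxon 1, Taxon 5} is supported by forked tongue: its derived state 'absent' occurs in exactly those taxa and in no other taxon (including the outgroup).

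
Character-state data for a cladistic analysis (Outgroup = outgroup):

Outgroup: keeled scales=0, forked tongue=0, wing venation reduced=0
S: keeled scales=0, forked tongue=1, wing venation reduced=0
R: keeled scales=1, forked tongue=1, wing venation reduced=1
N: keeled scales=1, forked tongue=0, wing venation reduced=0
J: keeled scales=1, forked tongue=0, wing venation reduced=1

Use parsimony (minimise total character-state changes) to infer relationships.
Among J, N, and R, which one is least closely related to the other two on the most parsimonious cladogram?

The outgroup has state '0' for every character, so '1' is the derived state throughout.
keeled scales: derived state '1' in J, N, and R only — synapomorphy for {J, N, R}.
forked tongue groups R and S, which is incompatible with the clades supported by the remaining characters; treating it as convergent (homoplasy) costs fewer steps than any alternative tree.
Only J and R show the derived state '1' for wing venation reduced, supporting them as a clade.
Most parsimonious ingroup topology: (S,((R,J),N)).
R and J share a more recent common ancestor with each other than either does with N, so N is the least closely related of the three.

N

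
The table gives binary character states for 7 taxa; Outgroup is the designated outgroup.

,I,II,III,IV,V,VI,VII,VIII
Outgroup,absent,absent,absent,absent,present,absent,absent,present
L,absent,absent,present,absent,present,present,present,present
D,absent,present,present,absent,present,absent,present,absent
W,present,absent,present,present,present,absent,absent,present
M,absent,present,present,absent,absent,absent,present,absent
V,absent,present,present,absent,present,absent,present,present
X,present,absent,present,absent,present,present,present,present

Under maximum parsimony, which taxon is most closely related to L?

X

Character polarity is set by the outgroup: the derived state is whichever differs from the outgroup's state, so for V, VIII the derived state is 'absent', and for the remaining characters it is 'present'.
I groups W and X, which is incompatible with the clades supported by the remaining characters; treating it as convergent (homoplasy) costs fewer steps than any alternative tree.
II (derived state 'present') is shared by D, M, and V — a synapomorphy uniting that clade.
All ingroup taxa share the derived state 'present' for III; it defines the ingroup but does not resolve relationships within it.
IV: derived state 'present' in W only — an autapomorphy, so it tells us nothing about relationships among taxa.
V (derived state 'absent') is unique to M (autapomorphy; uninformative for grouping).
Only L and X show the derived state 'present' for VI, supporting them as a clade.
VII: derived state 'present' in D, L, M, V, and X only — synapomorphy for {D, L, M, V, X}.
VIII (derived state 'absent') is shared by D and M — a synapomorphy uniting that clade.
Most parsimonious ingroup topology: (((L,X),((D,M),V)),W).
L and X form a cherry on this tree, so they are sister taxa.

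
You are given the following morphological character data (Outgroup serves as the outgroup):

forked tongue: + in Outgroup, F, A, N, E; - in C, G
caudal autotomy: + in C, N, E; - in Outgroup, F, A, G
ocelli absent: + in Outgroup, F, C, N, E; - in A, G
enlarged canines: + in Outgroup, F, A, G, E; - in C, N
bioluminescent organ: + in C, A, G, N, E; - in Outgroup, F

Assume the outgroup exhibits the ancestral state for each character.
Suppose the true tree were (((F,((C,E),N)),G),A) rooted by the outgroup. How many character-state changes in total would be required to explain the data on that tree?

Map each character onto (((F,((C,E),N)),G),A) (rooted by Outgroup) and count the minimum state changes it requires (Fitch parsimony):
forked tongue: 2; caudal autotomy: 1; ocelli absent: 2; enlarged canines: 2; bioluminescent organ: 2.
Total tree length = 9.

9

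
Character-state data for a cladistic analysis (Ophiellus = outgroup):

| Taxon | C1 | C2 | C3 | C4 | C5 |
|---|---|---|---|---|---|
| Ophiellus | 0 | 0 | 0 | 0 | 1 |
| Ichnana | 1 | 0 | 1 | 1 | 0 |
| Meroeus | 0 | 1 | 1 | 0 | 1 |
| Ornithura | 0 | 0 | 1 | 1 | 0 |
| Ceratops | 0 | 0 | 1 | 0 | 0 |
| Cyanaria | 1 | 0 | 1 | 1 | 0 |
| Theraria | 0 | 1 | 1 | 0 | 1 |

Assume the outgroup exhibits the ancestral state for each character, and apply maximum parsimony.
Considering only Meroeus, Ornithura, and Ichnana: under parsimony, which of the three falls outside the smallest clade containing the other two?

Character polarity is set by the outgroup: the derived state is whichever differs from the outgroup's state, so for C5 the derived state is '0', and for the remaining characters it is '1'.
C1: derived state '1' in Cyanaria and Ichnana only — synapomorphy for {Cyanaria, Ichnana}.
C2 (derived state '1') is shared by Meroeus and Theraria — a synapomorphy uniting that clade.
All ingroup taxa share the derived state '1' for C3; it defines the ingroup but does not resolve relationships within it.
C4 (derived state '1') is shared by Cyanaria, Ichnana, and Ornithura — a synapomorphy uniting that clade.
Only Ceratops, Cyanaria, Ichnana, and Ornithura show the derived state '0' for C5, supporting them as a clade.
Most parsimonious ingroup topology: ((((Ichnana,Cyanaria),Ornithura),Ceratops),(Meroeus,Theraria)).
Ichnana and Ornithura share a more recent common ancestor with each other than either does with Meroeus, so Meroeus is the least closely related of the three.

Meroeus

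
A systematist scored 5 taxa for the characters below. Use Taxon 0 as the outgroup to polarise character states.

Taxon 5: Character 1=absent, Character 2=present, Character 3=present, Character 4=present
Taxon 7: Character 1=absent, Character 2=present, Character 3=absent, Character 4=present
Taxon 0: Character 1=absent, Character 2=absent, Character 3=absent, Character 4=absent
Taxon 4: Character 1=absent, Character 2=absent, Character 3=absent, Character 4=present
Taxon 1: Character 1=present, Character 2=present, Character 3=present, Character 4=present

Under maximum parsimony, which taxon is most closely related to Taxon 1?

The outgroup has state 'absent' for every character, so 'present' is the derived state throughout.
Character 1 (derived state 'present') is unique to Taxon 1 (autapomorphy; uninformative for grouping).
Only Taxon 1, Taxon 5, and Taxon 7 show the derived state 'present' for Character 2, supporting them as a clade.
Only Taxon 1 and Taxon 5 show the derived state 'present' for Character 3, supporting them as a clade.
All ingroup taxa share the derived state 'present' for Character 4; it defines the ingroup but does not resolve relationships within it.
Most parsimonious ingroup topology: ((Taxon 7,(Taxon 1,Taxon 5)),Taxon 4).
Taxon 1 and Taxon 5 form a cherry on this tree, so they are sister taxa.

Taxon 5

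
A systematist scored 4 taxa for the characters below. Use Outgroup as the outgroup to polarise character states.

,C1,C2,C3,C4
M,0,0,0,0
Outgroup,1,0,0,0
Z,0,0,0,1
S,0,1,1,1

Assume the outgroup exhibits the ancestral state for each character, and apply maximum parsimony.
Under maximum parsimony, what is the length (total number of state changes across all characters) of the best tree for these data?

4

Character polarity is set by the outgroup: the derived state is whichever differs from the outgroup's state, so for C1 the derived state is '0', and for the remaining characters it is '1'.
C1 (derived state '0') is shared by all ingroup taxa — unites the whole ingroup.
C2 (derived state '1') is unique to S (autapomorphy; uninformative for grouping).
C3: derived state '1' in S only — an autapomorphy, so it tells us nothing about relationships among taxa.
C4 (derived state '1') is shared by S and Z — a synapomorphy uniting that clade.
Most parsimonious ingroup topology: ((S,Z),M).
Changes per character on this tree: C1: 1; C2: 1; C3: 1; C4: 1.
Total = 4.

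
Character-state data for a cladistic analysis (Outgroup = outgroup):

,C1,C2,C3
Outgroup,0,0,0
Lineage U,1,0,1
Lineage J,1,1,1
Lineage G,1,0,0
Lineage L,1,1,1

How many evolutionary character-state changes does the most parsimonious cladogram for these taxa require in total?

The outgroup has state '0' for every character, so '1' is the derived state throughout.
C1 (derived state '1') is shared by all ingroup taxa — unites the whole ingroup.
C2: derived state '1' in Lineage J and Lineage L only — synapomorphy for {Lineage J, Lineage L}.
Only Lineage J, Lineage L, and Lineage U show the derived state '1' for C3, supporting them as a clade.
Most parsimonious ingroup topology: ((Lineage U,(Lineage J,Lineage L)),Lineage G).
Changes per character on this tree: C1: 1; C2: 1; C3: 1.
Total = 3.

3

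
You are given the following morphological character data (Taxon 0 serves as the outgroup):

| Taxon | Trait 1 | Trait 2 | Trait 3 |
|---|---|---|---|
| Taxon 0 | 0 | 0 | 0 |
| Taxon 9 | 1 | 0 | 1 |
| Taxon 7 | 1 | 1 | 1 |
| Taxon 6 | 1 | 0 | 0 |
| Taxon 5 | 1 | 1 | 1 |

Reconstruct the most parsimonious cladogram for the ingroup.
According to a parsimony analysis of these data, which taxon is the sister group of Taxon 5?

The outgroup has state '0' for every character, so '1' is the derived state throughout.
All ingroup taxa share the derived state '1' for Trait 1; it defines the ingroup but does not resolve relationships within it.
Trait 2 (derived state '1') is shared by Taxon 5 and Taxon 7 — a synapomorphy uniting that clade.
Only Taxon 5, Taxon 7, and Taxon 9 show the derived state '1' for Trait 3, supporting them as a clade.
Most parsimonious ingroup topology: ((Taxon 9,(Taxon 7,Taxon 5)),Taxon 6).
Taxon 5 and Taxon 7 form a cherry on this tree, so they are sister taxa.

Taxon 7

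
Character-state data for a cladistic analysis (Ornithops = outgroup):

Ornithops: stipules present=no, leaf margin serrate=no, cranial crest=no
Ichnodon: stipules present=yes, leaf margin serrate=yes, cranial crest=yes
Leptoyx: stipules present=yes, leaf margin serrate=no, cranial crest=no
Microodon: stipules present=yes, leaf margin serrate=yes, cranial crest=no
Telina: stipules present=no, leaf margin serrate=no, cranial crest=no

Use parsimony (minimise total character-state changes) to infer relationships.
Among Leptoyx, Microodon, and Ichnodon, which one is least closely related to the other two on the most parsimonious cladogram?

Leptoyx

The outgroup has state 'no' for every character, so 'yes' is the derived state throughout.
Only Ichnodon, Leptoyx, and Microodon show the derived state 'yes' for stipules present, supporting them as a clade.
Only Ichnodon and Microodon show the derived state 'yes' for leaf margin serrate, supporting them as a clade.
cranial crest: derived state 'yes' in Ichnodon only — an autapomorphy, so it tells us nothing about relationships among taxa.
Most parsimonious ingroup topology: (((Ichnodon,Microodon),Leptoyx),Telina).
Microodon and Ichnodon share a more recent common ancestor with each other than either does with Leptoyx, so Leptoyx is the least closely related of the three.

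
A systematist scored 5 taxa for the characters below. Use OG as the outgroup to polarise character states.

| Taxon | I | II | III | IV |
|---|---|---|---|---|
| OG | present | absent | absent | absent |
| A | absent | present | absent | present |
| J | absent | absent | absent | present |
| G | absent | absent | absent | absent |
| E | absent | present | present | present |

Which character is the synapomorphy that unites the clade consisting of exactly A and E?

II

Character polarity is set by the outgroup: the derived state is whichever differs from the outgroup's state, so for I the derived state is 'absent', and for the remaining characters it is 'present'.
All ingroup taxa share the derived state 'absent' for I; it defines the ingroup but does not resolve relationships within it.
Only A and E show the derived state 'present' for II, supporting them as a clade.
III: derived state 'present' in E only — an autapomorphy, so it tells us nothing about relationships among taxa.
IV: derived state 'present' in A, E, and J only — synapomorphy for {A, E, J}.
Most parsimonious ingroup topology: (((A,E),J),G).
The clade {A, E} is supported by II: its derived state 'present' occurs in exactly those taxa and in no other taxon (including the outgroup).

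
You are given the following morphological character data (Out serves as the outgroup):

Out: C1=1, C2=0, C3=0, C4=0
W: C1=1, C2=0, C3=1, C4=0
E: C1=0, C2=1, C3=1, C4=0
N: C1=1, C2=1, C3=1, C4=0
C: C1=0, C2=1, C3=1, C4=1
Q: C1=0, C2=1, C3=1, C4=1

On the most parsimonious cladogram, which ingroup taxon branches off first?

W

Character polarity is set by the outgroup: the derived state is whichever differs from the outgroup's state, so for C1 the derived state is '0', and for the remaining characters it is '1'.
Only C, E, and Q show the derived state '0' for C1, supporting them as a clade.
C2: derived state '1' in C, E, N, and Q only — synapomorphy for {C, E, N, Q}.
C3 (derived state '1') is shared by all ingroup taxa — unites the whole ingroup.
Only C and Q show the derived state '1' for C4, supporting them as a clade.
Most parsimonious ingroup topology: (W,((E,(C,Q)),N)).
W is sister to the clade containing all other ingroup taxa, so it is the earliest-diverging (most basal) ingroup lineage.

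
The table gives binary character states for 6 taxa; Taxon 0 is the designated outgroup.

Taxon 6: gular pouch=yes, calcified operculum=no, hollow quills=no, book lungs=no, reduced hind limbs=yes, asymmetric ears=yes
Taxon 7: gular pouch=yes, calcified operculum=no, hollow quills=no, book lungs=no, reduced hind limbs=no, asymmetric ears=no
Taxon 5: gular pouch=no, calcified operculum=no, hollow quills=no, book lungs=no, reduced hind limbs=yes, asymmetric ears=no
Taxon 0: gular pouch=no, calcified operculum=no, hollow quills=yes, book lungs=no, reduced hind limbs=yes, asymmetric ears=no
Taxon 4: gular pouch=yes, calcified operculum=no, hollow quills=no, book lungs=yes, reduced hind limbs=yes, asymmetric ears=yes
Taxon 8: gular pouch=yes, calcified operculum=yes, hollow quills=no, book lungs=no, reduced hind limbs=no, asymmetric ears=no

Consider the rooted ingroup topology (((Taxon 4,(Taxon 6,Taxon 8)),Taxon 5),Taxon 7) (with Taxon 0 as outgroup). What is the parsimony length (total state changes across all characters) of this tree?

9

Map each character onto (((Taxon 4,(Taxon 6,Taxon 8)),Taxon 5),Taxon 7) (rooted by Taxon 0) and count the minimum state changes it requires (Fitch parsimony):
gular pouch: 2; calcified operculum: 1; hollow quills: 1; book lungs: 1; reduced hind limbs: 2; asymmetric ears: 2.
Total tree length = 9.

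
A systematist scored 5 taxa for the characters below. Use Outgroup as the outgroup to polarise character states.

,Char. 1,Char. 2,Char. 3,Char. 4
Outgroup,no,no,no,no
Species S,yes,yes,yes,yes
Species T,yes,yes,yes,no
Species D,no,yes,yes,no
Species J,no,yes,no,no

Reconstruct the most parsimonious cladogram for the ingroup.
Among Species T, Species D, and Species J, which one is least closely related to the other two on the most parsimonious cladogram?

Species J

The outgroup has state 'no' for every character, so 'yes' is the derived state throughout.
Char. 1: derived state 'yes' in Species S and Species T only — synapomorphy for {Species S, Species T}.
All ingroup taxa share the derived state 'yes' for Char. 2; it defines the ingroup but does not resolve relationships within it.
Only Species D, Species S, and Species T show the derived state 'yes' for Char. 3, supporting them as a clade.
Char. 4 (derived state 'yes') is unique to Species S (autapomorphy; uninformative for grouping).
Most parsimonious ingroup topology: (((Species S,Species T),Species D),Species J).
Species T and Species D share a more recent common ancestor with each other than either does with Species J, so Species J is the least closely related of the three.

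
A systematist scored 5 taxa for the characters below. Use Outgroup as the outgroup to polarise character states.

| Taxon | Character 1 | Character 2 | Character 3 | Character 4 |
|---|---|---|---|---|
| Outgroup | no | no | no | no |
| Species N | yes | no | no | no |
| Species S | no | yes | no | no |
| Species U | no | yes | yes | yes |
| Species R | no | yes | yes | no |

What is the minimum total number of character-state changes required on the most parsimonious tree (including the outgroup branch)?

4

The outgroup has state 'no' for every character, so 'yes' is the derived state throughout.
Character 1: derived state 'yes' in Species N only — an autapomorphy, so it tells us nothing about relationships among taxa.
Only Species R, Species S, and Species U show the derived state 'yes' for Character 2, supporting them as a clade.
Only Species R and Species U show the derived state 'yes' for Character 3, supporting them as a clade.
Character 4: derived state 'yes' in Species U only — an autapomorphy, so it tells us nothing about relationships among taxa.
Most parsimonious ingroup topology: (Species N,(Species S,(Species U,Species R))).
Changes per character on this tree: Character 1: 1; Character 2: 1; Character 3: 1; Character 4: 1.
Total = 4.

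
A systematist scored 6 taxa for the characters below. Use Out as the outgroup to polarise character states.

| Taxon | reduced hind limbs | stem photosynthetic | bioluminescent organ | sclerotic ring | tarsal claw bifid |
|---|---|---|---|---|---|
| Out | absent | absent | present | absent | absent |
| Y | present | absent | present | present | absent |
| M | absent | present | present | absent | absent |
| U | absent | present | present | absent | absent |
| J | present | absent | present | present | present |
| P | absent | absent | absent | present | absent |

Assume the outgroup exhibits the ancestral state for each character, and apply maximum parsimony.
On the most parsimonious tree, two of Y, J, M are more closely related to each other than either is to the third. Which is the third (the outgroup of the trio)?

Character polarity is set by the outgroup: the derived state is whichever differs from the outgroup's state, so for bioluminescent organ the derived state is 'absent', and for the remaining characters it is 'present'.
Only J and Y show the derived state 'present' for reduced hind limbs, supporting them as a clade.
stem photosynthetic (derived state 'present') is shared by M and U — a synapomorphy uniting that clade.
bioluminescent organ (derived state 'absent') is unique to P (autapomorphy; uninformative for grouping).
Only J, P, and Y show the derived state 'present' for sclerotic ring, supporting them as a clade.
tarsal claw bifid (derived state 'present') is unique to J (autapomorphy; uninformative for grouping).
Most parsimonious ingroup topology: (((Y,J),P),(M,U)).
J and Y share a more recent common ancestor with each other than either does with M, so M is the least closely related of the three.

M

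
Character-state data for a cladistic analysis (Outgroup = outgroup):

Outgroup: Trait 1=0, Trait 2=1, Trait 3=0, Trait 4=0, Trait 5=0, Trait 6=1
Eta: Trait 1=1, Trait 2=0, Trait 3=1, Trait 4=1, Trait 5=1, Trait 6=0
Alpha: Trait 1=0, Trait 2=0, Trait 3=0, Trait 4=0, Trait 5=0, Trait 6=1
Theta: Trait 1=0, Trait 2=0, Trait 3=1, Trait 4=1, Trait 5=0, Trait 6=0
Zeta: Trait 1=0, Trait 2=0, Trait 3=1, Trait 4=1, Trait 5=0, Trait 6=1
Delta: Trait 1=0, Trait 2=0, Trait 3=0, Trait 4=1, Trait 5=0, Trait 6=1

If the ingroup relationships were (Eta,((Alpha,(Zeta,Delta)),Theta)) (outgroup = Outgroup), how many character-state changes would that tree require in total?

10

Map each character onto (Eta,((Alpha,(Zeta,Delta)),Theta)) (rooted by Outgroup) and count the minimum state changes it requires (Fitch parsimony):
Trait 1: 1; Trait 2: 1; Trait 3: 3; Trait 4: 2; Trait 5: 1; Trait 6: 2.
Total tree length = 10.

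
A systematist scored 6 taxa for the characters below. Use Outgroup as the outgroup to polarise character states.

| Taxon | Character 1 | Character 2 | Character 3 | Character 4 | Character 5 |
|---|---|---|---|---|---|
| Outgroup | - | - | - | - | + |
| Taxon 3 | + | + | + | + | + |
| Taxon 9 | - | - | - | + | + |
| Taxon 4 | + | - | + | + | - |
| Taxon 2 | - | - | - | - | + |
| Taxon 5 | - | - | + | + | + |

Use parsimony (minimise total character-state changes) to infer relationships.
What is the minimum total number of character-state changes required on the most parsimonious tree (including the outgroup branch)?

5

Character polarity is set by the outgroup: the derived state is whichever differs from the outgroup's state, so for Character 5 the derived state is '-', and for the remaining characters it is '+'.
Character 1 (derived state '+') is shared by Taxon 3 and Taxon 4 — a synapomorphy uniting that clade.
Character 2: derived state '+' in Taxon 3 only — an autapomorphy, so it tells us nothing about relationships among taxa.
Character 3: derived state '+' in Taxon 3, Taxon 4, and Taxon 5 only — synapomorphy for {Taxon 3, Taxon 4, Taxon 5}.
Only Taxon 3, Taxon 4, Taxon 5, and Taxon 9 show the derived state '+' for Character 4, supporting them as a clade.
Character 5 (derived state '-') is unique to Taxon 4 (autapomorphy; uninformative for grouping).
Most parsimonious ingroup topology: ((((Taxon 3,Taxon 4),Taxon 5),Taxon 9),Taxon 2).
Changes per character on this tree: Character 1: 1; Character 2: 1; Character 3: 1; Character 4: 1; Character 5: 1.
Total = 5.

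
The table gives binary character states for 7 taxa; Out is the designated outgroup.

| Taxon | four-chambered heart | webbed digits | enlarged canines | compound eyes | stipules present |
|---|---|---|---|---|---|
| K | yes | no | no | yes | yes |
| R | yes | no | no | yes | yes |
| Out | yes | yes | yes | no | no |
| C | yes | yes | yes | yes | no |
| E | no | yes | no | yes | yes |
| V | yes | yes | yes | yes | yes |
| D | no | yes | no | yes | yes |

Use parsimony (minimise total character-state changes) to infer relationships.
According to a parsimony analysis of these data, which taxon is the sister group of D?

E

Character polarity is set by the outgroup: the derived state is whichever differs from the outgroup's state, so for four-chambered heart, webbed digits, enlarged canines the derived state is 'no', and for the remaining characters it is 'yes'.
four-chambered heart (derived state 'no') is shared by D and E — a synapomorphy uniting that clade.
Only K and R show the derived state 'no' for webbed digits, supporting them as a clade.
Only D, E, K, and R show the derived state 'no' for enlarged canines, supporting them as a clade.
All ingroup taxa share the derived state 'yes' for compound eyes; it defines the ingroup but does not resolve relationships within it.
stipules present (derived state 'yes') is shared by D, E, K, R, and V — a synapomorphy uniting that clade.
Most parsimonious ingroup topology: (C,(((R,K),(D,E)),V)).
D and E form a cherry on this tree, so they are sister taxa.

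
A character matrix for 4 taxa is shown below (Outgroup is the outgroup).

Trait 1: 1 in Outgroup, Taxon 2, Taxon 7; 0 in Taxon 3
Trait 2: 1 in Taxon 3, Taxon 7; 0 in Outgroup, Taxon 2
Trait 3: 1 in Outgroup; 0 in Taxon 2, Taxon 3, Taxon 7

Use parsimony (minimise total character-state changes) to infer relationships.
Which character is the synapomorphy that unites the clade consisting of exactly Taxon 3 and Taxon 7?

Trait 2

Character polarity is set by the outgroup: the derived state is whichever differs from the outgroup's state, so for Trait 1, Trait 3 the derived state is '0', and for the remaining characters it is '1'.
Trait 1 (derived state '0') is unique to Taxon 3 (autapomorphy; uninformative for grouping).
Trait 2: derived state '1' in Taxon 3 and Taxon 7 only — synapomorphy for {Taxon 3, Taxon 7}.
Trait 3 (derived state '0') is shared by all ingroup taxa — unites the whole ingroup.
Most parsimonious ingroup topology: (Taxon 2,(Taxon 3,Taxon 7)).
The clade {Taxon 3, Taxon 7} is supported by Trait 2: its derived state '1' occurs in exactly those taxa and in no other taxon (including the outgroup).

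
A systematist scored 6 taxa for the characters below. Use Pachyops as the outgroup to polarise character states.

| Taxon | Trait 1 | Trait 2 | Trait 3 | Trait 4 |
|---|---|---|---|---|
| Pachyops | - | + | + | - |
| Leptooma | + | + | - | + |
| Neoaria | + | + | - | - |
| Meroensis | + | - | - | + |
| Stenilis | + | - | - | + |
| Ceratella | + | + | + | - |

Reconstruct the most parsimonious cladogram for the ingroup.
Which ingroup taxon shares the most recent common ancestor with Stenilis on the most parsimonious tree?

Character polarity is set by the outgroup: the derived state is whichever differs from the outgroup's state, so for Trait 2, Trait 3 the derived state is '-', and for the remaining characters it is '+'.
All ingroup taxa share the derived state '+' for Trait 1; it defines the ingroup but does not resolve relationships within it.
Trait 2 (derived state '-') is shared by Meroensis and Stenilis — a synapomorphy uniting that clade.
Trait 3 (derived state '-') is shared by Leptooma, Meroensis, Neoaria, and Stenilis — a synapomorphy uniting that clade.
Trait 4 (derived state '+') is shared by Leptooma, Meroensis, and Stenilis — a synapomorphy uniting that clade.
Most parsimonious ingroup topology: (((Leptooma,(Meroensis,Stenilis)),Neoaria),Ceratella).
Stenilis and Meroensis form a cherry on this tree, so they are sister taxa.

Meroensis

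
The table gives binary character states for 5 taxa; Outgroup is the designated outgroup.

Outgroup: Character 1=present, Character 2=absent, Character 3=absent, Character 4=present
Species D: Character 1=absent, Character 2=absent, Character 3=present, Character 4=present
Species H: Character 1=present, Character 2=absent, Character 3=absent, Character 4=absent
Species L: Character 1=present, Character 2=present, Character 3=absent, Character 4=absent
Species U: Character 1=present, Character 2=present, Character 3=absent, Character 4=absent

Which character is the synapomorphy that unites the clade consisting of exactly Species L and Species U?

Character 2

Character polarity is set by the outgroup: the derived state is whichever differs from the outgroup's state, so for Character 1, Character 4 the derived state is 'absent', and for the remaining characters it is 'present'.
Character 1: derived state 'absent' in Species D only — an autapomorphy, so it tells us nothing about relationships among taxa.
Character 2 (derived state 'present') is shared by Species L and Species U — a synapomorphy uniting that clade.
Character 3 (derived state 'present') is unique to Species D (autapomorphy; uninformative for grouping).
Only Species H, Species L, and Species U show the derived state 'absent' for Character 4, supporting them as a clade.
Most parsimonious ingroup topology: (Species D,(Species H,(Species L,Species U))).
The clade {Species L, Species U} is supported by Character 2: its derived state 'present' occurs in exactly those taxa and in no other taxon (including the outgroup).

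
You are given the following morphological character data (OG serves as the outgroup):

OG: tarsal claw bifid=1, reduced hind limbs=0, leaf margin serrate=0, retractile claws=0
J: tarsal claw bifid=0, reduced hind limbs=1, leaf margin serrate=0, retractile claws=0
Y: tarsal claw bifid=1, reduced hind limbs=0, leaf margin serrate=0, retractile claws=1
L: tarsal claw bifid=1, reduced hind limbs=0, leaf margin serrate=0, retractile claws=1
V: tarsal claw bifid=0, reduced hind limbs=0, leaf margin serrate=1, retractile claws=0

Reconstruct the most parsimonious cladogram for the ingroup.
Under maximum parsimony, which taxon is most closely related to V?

J

Character polarity is set by the outgroup: the derived state is whichever differs from the outgroup's state, so for tarsal claw bifid the derived state is '0', and for the remaining characters it is '1'.
Only J and V show the derived state '0' for tarsal claw bifid, supporting them as a clade.
reduced hind limbs (derived state '1') is unique to J (autapomorphy; uninformative for grouping).
leaf margin serrate: derived state '1' in V only — an autapomorphy, so it tells us nothing about relationships among taxa.
retractile claws (derived state '1') is shared by L and Y — a synapomorphy uniting that clade.
Most parsimonious ingroup topology: ((J,V),(Y,L)).
V and J form a cherry on this tree, so they are sister taxa.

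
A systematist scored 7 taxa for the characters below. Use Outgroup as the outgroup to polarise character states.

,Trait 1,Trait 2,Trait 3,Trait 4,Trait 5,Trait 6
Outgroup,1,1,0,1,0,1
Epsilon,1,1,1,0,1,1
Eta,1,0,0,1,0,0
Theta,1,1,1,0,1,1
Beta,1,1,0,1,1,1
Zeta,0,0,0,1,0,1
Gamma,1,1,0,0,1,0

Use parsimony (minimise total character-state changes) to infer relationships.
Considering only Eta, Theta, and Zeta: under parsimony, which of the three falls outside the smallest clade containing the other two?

Theta

Character polarity is set by the outgroup: the derived state is whichever differs from the outgroup's state, so for Trait 1, Trait 2, Trait 4, Trait 6 the derived state is '0', and for the remaining characters it is '1'.
Trait 1: derived state '0' in Zeta only — an autapomorphy, so it tells us nothing about relationships among taxa.
Only Eta and Zeta show the derived state '0' for Trait 2, supporting them as a clade.
Only Epsilon and Theta show the derived state '1' for Trait 3, supporting them as a clade.
Only Epsilon, Gamma, and Theta show the derived state '0' for Trait 4, supporting them as a clade.
Only Beta, Epsilon, Gamma, and Theta show the derived state '1' for Trait 5, supporting them as a clade.
Trait 6 groups Eta and Gamma, which is incompatible with the clades supported by the remaining characters; treating it as convergent (homoplasy) costs fewer steps than any alternative tree.
Most parsimonious ingroup topology: ((((Epsilon,Theta),Gamma),Beta),(Eta,Zeta)).
Zeta and Eta share a more recent common ancestor with each other than either does with Theta, so Theta is the least closely related of the three.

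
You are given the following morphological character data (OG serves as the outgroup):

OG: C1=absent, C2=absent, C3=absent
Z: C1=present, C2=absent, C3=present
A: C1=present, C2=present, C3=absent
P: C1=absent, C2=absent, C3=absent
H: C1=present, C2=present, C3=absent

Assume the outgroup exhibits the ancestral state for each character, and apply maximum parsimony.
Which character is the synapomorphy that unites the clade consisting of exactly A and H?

The outgroup has state 'absent' for every character, so 'present' is the derived state throughout.
C1: derived state 'present' in A, H, and Z only — synapomorphy for {A, H, Z}.
C2 (derived state 'present') is shared by A and H — a synapomorphy uniting that clade.
C3 (derived state 'present') is unique to Z (autapomorphy; uninformative for grouping).
Most parsimonious ingroup topology: ((Z,(A,H)),P).
The clade {A, H} is supported by C2: its derived state 'present' occurs in exactly those taxa and in no other taxon (including the outgroup).

C2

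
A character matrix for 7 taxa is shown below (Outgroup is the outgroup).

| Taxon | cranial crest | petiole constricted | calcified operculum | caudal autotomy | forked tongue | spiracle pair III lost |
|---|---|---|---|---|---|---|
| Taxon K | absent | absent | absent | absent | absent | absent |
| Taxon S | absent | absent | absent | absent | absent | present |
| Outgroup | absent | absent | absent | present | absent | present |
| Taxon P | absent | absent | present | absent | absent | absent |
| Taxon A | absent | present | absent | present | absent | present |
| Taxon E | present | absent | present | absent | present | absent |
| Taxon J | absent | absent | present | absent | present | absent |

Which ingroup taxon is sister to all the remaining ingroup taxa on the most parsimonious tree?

Taxon A

Character polarity is set by the outgroup: the derived state is whichever differs from the outgroup's state, so for caudal autotomy, spiracle pair III lost the derived state is 'absent', and for the remaining characters it is 'present'.
cranial crest (derived state 'present') is unique to Taxon E (autapomorphy; uninformative for grouping).
petiole constricted (derived state 'present') is unique to Taxon A (autapomorphy; uninformative for grouping).
calcified operculum (derived state 'present') is shared by Taxon E, Taxon J, and Taxon P — a synapomorphy uniting that clade.
caudal autotomy (derived state 'absent') is shared by Taxon E, Taxon J, Taxon K, Taxon P, and Taxon S — a synapomorphy uniting that clade.
Only Taxon E and Taxon J show the derived state 'present' for forked tongue, supporting them as a clade.
spiracle pair III lost: derived state 'absent' in Taxon E, Taxon J, Taxon K, and Taxon P only — synapomorphy for {Taxon E, Taxon J, Taxon K, Taxon P}.
Most parsimonious ingroup topology: (Taxon A,((((Taxon E,Taxon J),Taxon P),Taxon K),Taxon S)).
Taxon A is sister to the clade containing all other ingroup taxa, so it is the earliest-diverging (most basal) ingroup lineage.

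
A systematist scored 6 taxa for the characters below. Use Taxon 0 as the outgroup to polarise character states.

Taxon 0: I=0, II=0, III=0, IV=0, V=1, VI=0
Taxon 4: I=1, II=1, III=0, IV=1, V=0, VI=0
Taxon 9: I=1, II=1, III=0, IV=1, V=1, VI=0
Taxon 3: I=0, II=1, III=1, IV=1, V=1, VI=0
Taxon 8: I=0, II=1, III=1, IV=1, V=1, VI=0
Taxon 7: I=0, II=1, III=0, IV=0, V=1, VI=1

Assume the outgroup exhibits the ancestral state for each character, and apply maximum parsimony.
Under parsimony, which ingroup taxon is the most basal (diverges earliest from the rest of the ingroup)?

Character polarity is set by the outgroup: the derived state is whichever differs from the outgroup's state, so for V the derived state is '0', and for the remaining characters it is '1'.
I (derived state '1') is shared by Taxon 4 and Taxon 9 — a synapomorphy uniting that clade.
II (derived state '1') is shared by all ingroup taxa — unites the whole ingroup.
III (derived state '1') is shared by Taxon 3 and Taxon 8 — a synapomorphy uniting that clade.
IV (derived state '1') is shared by Taxon 3, Taxon 4, Taxon 8, and Taxon 9 — a synapomorphy uniting that clade.
V (derived state '0') is unique to Taxon 4 (autapomorphy; uninformative for grouping).
VI: derived state '1' in Taxon 7 only — an autapomorphy, so it tells us nothing about relationships among taxa.
Most parsimonious ingroup topology: (((Taxon 4,Taxon 9),(Taxon 3,Taxon 8)),Taxon 7).
Taxon 7 is sister to the clade containing all other ingroup taxa, so it is the earliest-diverging (most basal) ingroup lineage.

Taxon 7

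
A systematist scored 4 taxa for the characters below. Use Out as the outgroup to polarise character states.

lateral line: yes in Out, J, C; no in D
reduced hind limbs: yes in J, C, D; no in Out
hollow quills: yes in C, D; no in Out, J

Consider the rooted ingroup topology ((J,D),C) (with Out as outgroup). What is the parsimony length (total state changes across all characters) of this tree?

4

Map each character onto ((J,D),C) (rooted by Out) and count the minimum state changes it requires (Fitch parsimony):
lateral line: 1; reduced hind limbs: 1; hollow quills: 2.
Total tree length = 4.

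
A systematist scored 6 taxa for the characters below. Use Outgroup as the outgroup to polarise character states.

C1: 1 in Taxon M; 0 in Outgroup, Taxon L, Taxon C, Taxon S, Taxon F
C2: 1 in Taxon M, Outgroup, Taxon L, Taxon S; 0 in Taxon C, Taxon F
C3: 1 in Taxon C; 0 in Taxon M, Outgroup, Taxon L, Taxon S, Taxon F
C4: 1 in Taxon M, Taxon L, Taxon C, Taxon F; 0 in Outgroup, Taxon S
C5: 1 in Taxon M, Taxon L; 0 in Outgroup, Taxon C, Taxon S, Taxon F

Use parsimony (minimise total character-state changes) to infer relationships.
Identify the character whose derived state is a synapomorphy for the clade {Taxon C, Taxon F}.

Character polarity is set by the outgroup: the derived state is whichever differs from the outgroup's state, so for C2 the derived state is '0', and for the remaining characters it is '1'.
C1 (derived state '1') is unique to Taxon M (autapomorphy; uninformative for grouping).
C2 (derived state '0') is shared by Taxon C and Taxon F — a synapomorphy uniting that clade.
C3 (derived state '1') is unique to Taxon C (autapomorphy; uninformative for grouping).
C4 (derived state '1') is shared by Taxon C, Taxon F, Taxon L, and Taxon M — a synapomorphy uniting that clade.
Only Taxon L and Taxon M show the derived state '1' for C5, supporting them as a clade.
Most parsimonious ingroup topology: (((Taxon F,Taxon C),(Taxon L,Taxon M)),Taxon S).
The clade {Taxon C, Taxon F} is supported by C2: its derived state '0' occurs in exactly those taxa and in no other taxon (including the outgroup).

C2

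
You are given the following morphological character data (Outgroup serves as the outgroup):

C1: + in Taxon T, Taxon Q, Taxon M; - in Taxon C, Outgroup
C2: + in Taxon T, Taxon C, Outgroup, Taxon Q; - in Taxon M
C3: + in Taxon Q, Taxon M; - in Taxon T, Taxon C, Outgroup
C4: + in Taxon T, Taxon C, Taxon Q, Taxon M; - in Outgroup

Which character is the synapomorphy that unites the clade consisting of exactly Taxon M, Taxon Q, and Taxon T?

Character polarity is set by the outgroup: the derived state is whichever differs from the outgroup's state, so for C2 the derived state is '-', and for the remaining characters it is '+'.
C1 (derived state '+') is shared by Taxon M, Taxon Q, and Taxon T — a synapomorphy uniting that clade.
C2 (derived state '-') is unique to Taxon M (autapomorphy; uninformative for grouping).
Only Taxon M and Taxon Q show the derived state '+' for C3, supporting them as a clade.
All ingroup taxa share the derived state '+' for C4; it defines the ingroup but does not resolve relationships within it.
Most parsimonious ingroup topology: (Taxon C,(Taxon T,(Taxon Q,Taxon M))).
The clade {Taxon M, Taxon Q, Taxon T} is supported by C1: its derived state '+' occurs in exactly those taxa and in no other taxon (including the outgroup).

C1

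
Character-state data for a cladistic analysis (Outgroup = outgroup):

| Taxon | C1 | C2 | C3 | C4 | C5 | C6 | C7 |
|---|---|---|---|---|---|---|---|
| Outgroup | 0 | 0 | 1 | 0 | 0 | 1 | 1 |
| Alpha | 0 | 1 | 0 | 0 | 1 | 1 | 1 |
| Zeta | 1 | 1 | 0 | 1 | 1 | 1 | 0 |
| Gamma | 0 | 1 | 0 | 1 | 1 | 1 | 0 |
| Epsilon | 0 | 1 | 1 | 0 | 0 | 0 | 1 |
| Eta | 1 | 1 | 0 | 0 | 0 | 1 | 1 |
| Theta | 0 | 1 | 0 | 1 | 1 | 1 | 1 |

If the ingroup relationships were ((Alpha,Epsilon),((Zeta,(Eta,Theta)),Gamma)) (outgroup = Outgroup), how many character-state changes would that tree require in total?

13

Map each character onto ((Alpha,Epsilon),((Zeta,(Eta,Theta)),Gamma)) (rooted by Outgroup) and count the minimum state changes it requires (Fitch parsimony):
C1: 2; C2: 1; C3: 2; C4: 2; C5: 3; C6: 1; C7: 2.
Total tree length = 13.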